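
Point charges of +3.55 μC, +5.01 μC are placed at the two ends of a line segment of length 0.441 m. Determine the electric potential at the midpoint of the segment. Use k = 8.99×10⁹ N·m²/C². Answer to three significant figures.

3.49×10⁵ V

Electric potential is a scalar, so the contributions from each charge add algebraically: V = Σ kqᵢ/rᵢ.
Each charge is 0.221 m from the midpoint.
V = k[(3.55×10⁻⁶)/(0.221) + (5.01×10⁻⁶)/(0.221)] = 3.49×10⁵ V.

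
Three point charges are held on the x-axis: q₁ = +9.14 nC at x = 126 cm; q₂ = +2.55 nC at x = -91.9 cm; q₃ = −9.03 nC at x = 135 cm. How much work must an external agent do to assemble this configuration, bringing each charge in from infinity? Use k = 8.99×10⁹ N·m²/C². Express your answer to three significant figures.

The assembly work is the sum of pairwise potential energies, U = Σ_{i<j} kqᵢqⱼ/rᵢⱼ.
Pair separations: r₁₂ = 2.18 m, r₁₃ = 0.0900 m, r₂₃ = 2.27 m.
U = (9.62×10⁻⁸) + (-8.24×10⁻⁶) + (-9.12×10⁻⁸) = -8.24×10⁻⁶ J.

-8.24×10⁻⁶ J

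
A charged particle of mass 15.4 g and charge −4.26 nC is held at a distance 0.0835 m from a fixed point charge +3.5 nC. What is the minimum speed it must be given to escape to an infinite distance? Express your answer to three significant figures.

To just escape, total mechanical energy must reach zero at infinity: ½mv²_min + U = 0, so ½mv²_min = −U = |kQq|/r.
|U| = |kQq|/r = (8.99×10⁹ N·m²/C²)(3.50×10⁻⁹)(4.26×10⁻⁹)/(0.0835) = 1.61×10⁻⁶ J.
v_min = √(2|U|/m) = √(2·1.61×10⁻⁶/0.0154) = 0.0144 m/s.

0.0144 m/s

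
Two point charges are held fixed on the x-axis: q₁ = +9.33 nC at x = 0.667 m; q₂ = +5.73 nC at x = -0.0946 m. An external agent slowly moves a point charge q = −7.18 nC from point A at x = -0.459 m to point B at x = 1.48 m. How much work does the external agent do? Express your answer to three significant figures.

For quasistatic motion the external work equals the change in potential energy: W_ext = qΔV = q(V_B − V_A).
At A: distances to the source charges are 1.13 m, 0.364 m; V_A = Σ kqᵢ/rᵢ = 216 V.
At B: distances to the source charges are 0.813 m, 1.57 m; V_B = Σ kqᵢ/rᵢ = 136 V.
ΔV = V_B − V_A = -80.0 V.
W_ext = qΔV = (-7.18×10⁻⁹ C)(-80.0 V) = 5.74×10⁻⁷ J.

5.74×10⁻⁷ J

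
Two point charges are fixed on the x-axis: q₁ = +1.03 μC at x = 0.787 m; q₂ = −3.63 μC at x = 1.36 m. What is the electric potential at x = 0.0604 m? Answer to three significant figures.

-1.24×10⁴ V

The total potential is the scalar sum of each charge's contribution, V = Σ kqᵢ/rᵢ.
Distances from the field point to each charge: r₁ = 0.727 m, r₂ = 1.30 m.
V = k[(1.03×10⁻⁶)/(0.727) + (-3.63×10⁻⁶)/(1.30)] = -1.24×10⁴ V.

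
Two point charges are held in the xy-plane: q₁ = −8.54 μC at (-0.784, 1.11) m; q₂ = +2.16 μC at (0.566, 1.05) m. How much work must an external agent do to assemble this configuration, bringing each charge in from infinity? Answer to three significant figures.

The work to assemble the configuration equals its total potential energy, U = Σ kqᵢqⱼ/rᵢⱼ over all pairs.
Pair separations: r₁₂ = 1.35 m.
U = (-0.123) = -0.123 J.

-0.123 J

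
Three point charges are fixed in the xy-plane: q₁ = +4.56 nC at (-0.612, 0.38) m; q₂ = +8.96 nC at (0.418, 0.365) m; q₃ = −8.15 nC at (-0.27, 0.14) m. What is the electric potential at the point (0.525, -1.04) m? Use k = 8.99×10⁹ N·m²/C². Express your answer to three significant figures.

28.2 V

Electric potential is a scalar, so the contributions from each charge add algebraically: V = Σ kqᵢ/rᵢ.
Distances from the field point to each charge: r₁ = 1.82 m, r₂ = 1.41 m, r₃ = 1.42 m.
V = k[(4.56×10⁻⁹)/(1.82) + (8.96×10⁻⁹)/(1.41) + (-8.15×10⁻⁹)/(1.42)] = 28.2 V.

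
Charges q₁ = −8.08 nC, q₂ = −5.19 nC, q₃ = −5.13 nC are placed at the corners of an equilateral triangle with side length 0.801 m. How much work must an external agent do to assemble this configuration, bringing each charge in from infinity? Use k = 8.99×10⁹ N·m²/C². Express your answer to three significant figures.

1.23×10⁻⁶ J

The work to assemble the configuration equals its total potential energy, U = Σ kqᵢqⱼ/rᵢⱼ over all pairs.
All three pair separations equal the side length, 0.801 m.
U = (4.71×10⁻⁷) + (4.65×10⁻⁷) + (2.99×10⁻⁷) = 1.23×10⁻⁶ J.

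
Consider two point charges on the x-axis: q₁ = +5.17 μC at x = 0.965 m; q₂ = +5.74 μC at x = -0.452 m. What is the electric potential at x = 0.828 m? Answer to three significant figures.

3.80×10⁵ V

Electric potential is a scalar, so the contributions from each charge add algebraically: V = Σ kqᵢ/rᵢ.
Distances from the field point to each charge: r₁ = 0.137 m, r₂ = 1.28 m.
V = k[(5.17×10⁻⁶)/(0.137) + (5.74×10⁻⁶)/(1.28)] = 3.80×10⁵ V.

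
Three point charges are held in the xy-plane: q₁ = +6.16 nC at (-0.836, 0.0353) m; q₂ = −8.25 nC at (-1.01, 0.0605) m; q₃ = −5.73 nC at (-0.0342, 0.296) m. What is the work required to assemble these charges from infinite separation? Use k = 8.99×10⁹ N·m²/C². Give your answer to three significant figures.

-2.55×10⁻⁶ J

The work to assemble the configuration equals its total potential energy, U = Σ kqᵢqⱼ/rᵢⱼ over all pairs.
Pair separations: r₁₂ = 0.176 m, r₁₃ = 0.843 m, r₂₃ = 1.00 m.
U = (-2.60×10⁻⁶) + (-3.76×10⁻⁷) + (4.23×10⁻⁷) = -2.55×10⁻⁶ J.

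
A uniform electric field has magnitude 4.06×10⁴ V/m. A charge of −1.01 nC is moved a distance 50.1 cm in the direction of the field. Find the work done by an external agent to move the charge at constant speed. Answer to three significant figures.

The potential change for a displacement 50.1 cm in the direction of the field is ΔV = −Ed = -2.03×10⁴ V.
W_ext = qΔV = 2.05×10⁻⁵ J.

2.05×10⁻⁵ J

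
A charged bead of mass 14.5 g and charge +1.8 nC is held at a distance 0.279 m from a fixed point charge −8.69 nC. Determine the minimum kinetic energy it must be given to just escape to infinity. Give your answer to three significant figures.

To just escape, total mechanical energy must reach zero at infinity: ½mv²_min + U = 0, so ½mv²_min = −U = |kQq|/r.
|U| = |kQq|/r = (8.99×10⁹ N·m²/C²)(8.69×10⁻⁹)(1.80×10⁻⁹)/(0.279) = 5.04×10⁻⁷ J.

5.04×10⁻⁷ J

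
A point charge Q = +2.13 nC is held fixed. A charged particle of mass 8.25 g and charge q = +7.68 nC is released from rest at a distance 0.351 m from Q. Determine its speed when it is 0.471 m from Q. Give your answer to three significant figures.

5.09×10⁻³ m/s

Only the electrostatic force acts, so mechanical energy is conserved: ½mv² = U₁ − U₂ = kQq(1/r₁ − 1/r₂).
U₁ − U₂ = (8.99×10⁹ N·m²/C²)(2.13×10⁻⁹ C)(7.68×10⁻⁹ C)(1/0.351 − 1/0.471) = 1.07×10⁻⁷ J.
v = √(2·1.07×10⁻⁷/8.25×10⁻³) = 5.09×10⁻³ m/s.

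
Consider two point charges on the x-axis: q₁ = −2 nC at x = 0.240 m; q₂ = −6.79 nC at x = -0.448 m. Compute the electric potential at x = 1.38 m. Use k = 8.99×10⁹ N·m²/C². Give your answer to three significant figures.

-49.2 V

Electric potential is a scalar, so the contributions from each charge add algebraically: V = Σ kqᵢ/rᵢ.
Distances from the field point to each charge: r₁ = 1.14 m, r₂ = 1.83 m.
V = k[(-2.00×10⁻⁹)/(1.14) + (-6.79×10⁻⁹)/(1.83)] = -49.2 V.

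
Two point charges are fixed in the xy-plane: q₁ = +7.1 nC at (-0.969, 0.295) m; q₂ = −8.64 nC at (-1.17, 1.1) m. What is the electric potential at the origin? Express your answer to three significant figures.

Electric potential is a scalar, so the contributions from each charge add algebraically: V = Σ kqᵢ/rᵢ.
Distances from the field point to each charge: r₁ = 1.01 m, r₂ = 1.61 m.
V = k[(7.10×10⁻⁹)/(1.01) + (-8.64×10⁻⁹)/(1.61)] = 14.6 V.

14.6 V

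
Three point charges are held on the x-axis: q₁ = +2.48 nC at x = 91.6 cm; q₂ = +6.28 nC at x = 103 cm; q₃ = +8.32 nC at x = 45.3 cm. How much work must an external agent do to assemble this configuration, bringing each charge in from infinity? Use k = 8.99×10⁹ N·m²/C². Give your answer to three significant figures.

The assembly work is the sum of pairwise potential energies, U = Σ_{i<j} kqᵢqⱼ/rᵢⱼ.
Pair separations: r₁₂ = 0.114 m, r₁₃ = 0.463 m, r₂₃ = 0.577 m.
U = (1.23×10⁻⁶) + (4.01×10⁻⁷) + (8.14×10⁻⁷) = 2.44×10⁻⁶ J.

2.44×10⁻⁶ J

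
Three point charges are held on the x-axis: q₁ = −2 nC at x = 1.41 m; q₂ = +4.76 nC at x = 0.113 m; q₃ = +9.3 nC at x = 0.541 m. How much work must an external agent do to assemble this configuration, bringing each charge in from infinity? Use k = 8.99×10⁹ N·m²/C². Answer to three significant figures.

The assembly work is the sum of pairwise potential energies, U = Σ_{i<j} kqᵢqⱼ/rᵢⱼ.
Pair separations: r₁₂ = 1.30 m, r₁₃ = 0.869 m, r₂₃ = 0.428 m.
U = (-6.60×10⁻⁸) + (-1.92×10⁻⁷) + (9.30×10⁻⁷) = 6.71×10⁻⁷ J.

6.71×10⁻⁷ J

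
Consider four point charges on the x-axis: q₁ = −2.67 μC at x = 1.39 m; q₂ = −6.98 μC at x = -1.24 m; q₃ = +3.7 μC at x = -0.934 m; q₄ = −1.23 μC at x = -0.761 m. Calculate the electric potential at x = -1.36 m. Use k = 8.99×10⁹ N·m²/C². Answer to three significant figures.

-4.72×10⁵ V

The total potential is the scalar sum of each charge's contribution, V = Σ kqᵢ/rᵢ.
Distances from the field point to each charge: r₁ = 2.75 m, r₂ = 0.120 m, r₃ = 0.426 m, r₄ = 0.599 m.
V = k[(-2.67×10⁻⁶)/(2.75) + (-6.98×10⁻⁶)/(0.120) + (3.70×10⁻⁶)/(0.426) + (-1.23×10⁻⁶)/(0.599)] = -4.72×10⁵ V.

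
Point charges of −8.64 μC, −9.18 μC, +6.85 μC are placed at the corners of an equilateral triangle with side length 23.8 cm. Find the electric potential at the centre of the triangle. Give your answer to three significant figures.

-7.18×10⁵ V

The total potential is the scalar sum of each charge's contribution, V = Σ kqᵢ/rᵢ.
The distance from each vertex to the centroid is a/√3 = 0.137 m.
V = k[(-8.64×10⁻⁶)/(0.137) + (-9.18×10⁻⁶)/(0.137) + (6.85×10⁻⁶)/(0.137)] = -7.18×10⁵ V.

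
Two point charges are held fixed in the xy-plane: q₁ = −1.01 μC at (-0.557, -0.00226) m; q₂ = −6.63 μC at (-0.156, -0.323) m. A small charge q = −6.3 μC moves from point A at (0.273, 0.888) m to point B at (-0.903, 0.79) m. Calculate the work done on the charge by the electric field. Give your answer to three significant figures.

The work done by the electric force is W_field = −ΔU = −q(V_B − V_A) = q(V_A − V_B).
At A: distances to the source charges are 1.22 m, 1.28 m; V_A = Σ kqᵢ/rᵢ = -5.39×10⁴ V.
At B: distances to the source charges are 0.865 m, 1.34 m; V_B = Σ kqᵢ/rᵢ = -5.50×10⁴ V.
ΔV = V_B − V_A = -1120 V.
W_field = −qΔV = −(-6.30×10⁻⁶ C)(-1120 V) = -7.03×10⁻³ J.

-7.03×10⁻³ J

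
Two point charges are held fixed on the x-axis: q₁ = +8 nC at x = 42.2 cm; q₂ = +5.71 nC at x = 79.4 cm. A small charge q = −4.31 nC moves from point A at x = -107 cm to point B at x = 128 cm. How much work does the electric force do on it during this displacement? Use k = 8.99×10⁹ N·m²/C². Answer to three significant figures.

4.90×10⁻⁷ J

The work done by the electric force is W_field = −ΔU = −q(V_B − V_A) = q(V_A − V_B).
At A: distances to the source charges are 1.49 m, 1.86 m; V_A = Σ kqᵢ/rᵢ = 75.7 V.
At B: distances to the source charges are 0.858 m, 0.486 m; V_B = Σ kqᵢ/rᵢ = 189 V.
ΔV = V_B − V_A = 114 V.
W_field = −qΔV = −(-4.31×10⁻⁹ C)(114 V) = 4.90×10⁻⁷ J.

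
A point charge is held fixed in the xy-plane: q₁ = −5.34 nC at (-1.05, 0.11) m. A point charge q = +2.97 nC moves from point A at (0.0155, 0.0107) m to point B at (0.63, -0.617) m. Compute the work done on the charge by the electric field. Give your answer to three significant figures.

-5.53×10⁻⁸ J

The work done by the electric force is W_field = −ΔU = −q(V_B − V_A) = q(V_A − V_B).
At A: distance to the source charge is 1.07 m; V_A = kq₁/r = -44.9 V.
At B: distance to the source charge is 1.83 m; V_B = kq₁/r = -26.2 V.
ΔV = V_B − V_A = 18.6 V.
W_field = −qΔV = −(2.97×10⁻⁹ C)(18.6 V) = -5.53×10⁻⁸ J.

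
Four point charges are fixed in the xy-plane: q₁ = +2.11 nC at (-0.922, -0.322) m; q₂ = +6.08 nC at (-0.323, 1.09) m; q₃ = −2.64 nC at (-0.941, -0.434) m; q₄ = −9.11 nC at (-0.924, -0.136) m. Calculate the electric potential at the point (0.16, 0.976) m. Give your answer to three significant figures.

Electric potential is a scalar, so the contributions from each charge add algebraically: V = Σ kqᵢ/rᵢ.
Distances from the field point to each charge: r₁ = 1.69 m, r₂ = 0.496 m, r₃ = 1.79 m, r₄ = 1.55 m.
V = k[(2.11×10⁻⁹)/(1.69) + (6.08×10⁻⁹)/(0.496) + (-2.64×10⁻⁹)/(1.79) + (-9.11×10⁻⁹)/(1.55)] = 55.4 V.

55.4 V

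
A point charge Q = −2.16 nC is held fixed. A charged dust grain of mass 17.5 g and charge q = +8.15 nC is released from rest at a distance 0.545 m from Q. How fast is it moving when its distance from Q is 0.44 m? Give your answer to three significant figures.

2.81×10⁻³ m/s

Only the electrostatic force acts, so mechanical energy is conserved: ½mv² = U₁ − U₂ = kQq(1/r₁ − 1/r₂).
U₁ − U₂ = (8.99×10⁹ N·m²/C²)(-2.16×10⁻⁹ C)(8.15×10⁻⁹ C)(1/0.545 − 1/0.440) = 6.93×10⁻⁸ J.
v = √(2·6.93×10⁻⁸/0.0175) = 2.81×10⁻³ m/s.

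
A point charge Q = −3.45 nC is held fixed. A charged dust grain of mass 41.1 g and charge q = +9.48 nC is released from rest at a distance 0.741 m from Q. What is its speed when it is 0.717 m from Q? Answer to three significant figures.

Only the electrostatic force acts, so mechanical energy is conserved: ½mv² = U₁ − U₂ = kQq(1/r₁ − 1/r₂).
U₁ − U₂ = (8.99×10⁹ N·m²/C²)(-3.45×10⁻⁹ C)(9.48×10⁻⁹ C)(1/0.741 − 1/0.717) = 1.33×10⁻⁸ J.
v = √(2·1.33×10⁻⁸/0.0411) = 8.04×10⁻⁴ m/s.

8.04×10⁻⁴ m/s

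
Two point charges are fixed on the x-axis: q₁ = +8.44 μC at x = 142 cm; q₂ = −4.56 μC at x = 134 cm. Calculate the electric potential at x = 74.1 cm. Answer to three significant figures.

Electric potential is a scalar, so the contributions from each charge add algebraically: V = Σ kqᵢ/rᵢ.
Distances from the field point to each charge: r₁ = 0.679 m, r₂ = 0.599 m.
V = k[(8.44×10⁻⁶)/(0.679) + (-4.56×10⁻⁶)/(0.599)] = 4.33×10⁴ V.

4.33×10⁴ V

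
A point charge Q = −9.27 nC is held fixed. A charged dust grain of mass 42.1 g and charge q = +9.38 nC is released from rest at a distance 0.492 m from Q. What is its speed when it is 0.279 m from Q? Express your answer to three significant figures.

Only the electrostatic force acts, so mechanical energy is conserved: ½mv² = U₁ − U₂ = kQq(1/r₁ − 1/r₂).
U₁ − U₂ = (8.99×10⁹ N·m²/C²)(-9.27×10⁻⁹ C)(9.38×10⁻⁹ C)(1/0.492 − 1/0.279) = 1.21×10⁻⁶ J.
v = √(2·1.21×10⁻⁶/0.0421) = 7.59×10⁻³ m/s.

7.59×10⁻³ m/s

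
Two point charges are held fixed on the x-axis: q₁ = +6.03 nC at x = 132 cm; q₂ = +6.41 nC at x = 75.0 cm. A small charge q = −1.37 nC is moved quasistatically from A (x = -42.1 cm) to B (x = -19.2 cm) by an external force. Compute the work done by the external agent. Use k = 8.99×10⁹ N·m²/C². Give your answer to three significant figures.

For quasistatic motion the external work equals the change in potential energy: W_ext = qΔV = q(V_B − V_A).
At A: distances to the source charges are 1.74 m, 1.17 m; V_A = Σ kqᵢ/rᵢ = 80.3 V.
At B: distances to the source charges are 1.51 m, 0.942 m; V_B = Σ kqᵢ/rᵢ = 97.0 V.
ΔV = V_B − V_A = 16.7 V.
W_ext = qΔV = (-1.37×10⁻⁹ C)(16.7 V) = -2.29×10⁻⁸ J.

-2.29×10⁻⁸ J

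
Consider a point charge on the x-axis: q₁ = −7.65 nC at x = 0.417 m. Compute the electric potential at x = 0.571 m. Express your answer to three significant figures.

Electric potential is a scalar, so the contributions from each charge add algebraically: V = Σ kqᵢ/rᵢ.
V = k[(-7.65×10⁻⁹)/(0.154)] = -447 V.

-447 V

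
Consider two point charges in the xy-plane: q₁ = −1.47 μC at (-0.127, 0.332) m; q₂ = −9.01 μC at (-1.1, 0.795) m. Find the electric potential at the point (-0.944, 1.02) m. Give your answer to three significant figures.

Electric potential is a scalar, so the contributions from each charge add algebraically: V = Σ kqᵢ/rᵢ.
Distances from the field point to each charge: r₁ = 1.07 m, r₂ = 0.274 m.
V = k[(-1.47×10⁻⁶)/(1.07) + (-9.01×10⁻⁶)/(0.274)] = -3.08×10⁵ V.

-3.08×10⁵ V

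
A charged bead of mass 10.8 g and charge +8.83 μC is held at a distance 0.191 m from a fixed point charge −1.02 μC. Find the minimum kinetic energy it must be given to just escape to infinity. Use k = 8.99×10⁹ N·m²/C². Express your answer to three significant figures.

0.424 J

To just escape, total mechanical energy must reach zero at infinity: ½mv²_min + U = 0, so ½mv²_min = −U = |kQq|/r.
|U| = |kQq|/r = (8.99×10⁹ N·m²/C²)(1.02×10⁻⁶)(8.83×10⁻⁶)/(0.191) = 0.424 J.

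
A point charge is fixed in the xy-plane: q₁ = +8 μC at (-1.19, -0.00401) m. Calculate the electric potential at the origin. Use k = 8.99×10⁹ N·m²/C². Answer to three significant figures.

Electric potential is a scalar, so the contributions from each charge add algebraically: V = Σ kqᵢ/rᵢ.
Distances from the field point to each charge: r₁ = 1.19 m.
V = k[(8.00×10⁻⁶)/(1.19)] = 6.04×10⁴ V.

6.04×10⁴ V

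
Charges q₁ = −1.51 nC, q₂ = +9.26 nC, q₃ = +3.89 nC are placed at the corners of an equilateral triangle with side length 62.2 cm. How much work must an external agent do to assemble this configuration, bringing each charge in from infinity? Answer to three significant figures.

The work to assemble the configuration equals its total potential energy, U = Σ kqᵢqⱼ/rᵢⱼ over all pairs.
All three pair separations equal the side length, 0.622 m.
U = (-2.02×10⁻⁷) + (-8.49×10⁻⁸) + (5.21×10⁻⁷) = 2.34×10⁻⁷ J.

2.34×10⁻⁷ J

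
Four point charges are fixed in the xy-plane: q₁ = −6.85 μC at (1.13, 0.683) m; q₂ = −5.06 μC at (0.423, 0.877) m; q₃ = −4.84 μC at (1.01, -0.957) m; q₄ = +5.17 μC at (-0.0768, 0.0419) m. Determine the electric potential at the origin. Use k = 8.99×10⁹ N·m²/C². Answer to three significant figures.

4.07×10⁵ V

The total potential is the scalar sum of each charge's contribution, V = Σ kqᵢ/rᵢ.
Distances from the field point to each charge: r₁ = 1.32 m, r₂ = 0.974 m, r₃ = 1.39 m, r₄ = 0.0875 m.
V = k[(-6.85×10⁻⁶)/(1.32) + (-5.06×10⁻⁶)/(0.974) + (-4.84×10⁻⁶)/(1.39) + (5.17×10⁻⁶)/(0.0875)] = 4.07×10⁵ V.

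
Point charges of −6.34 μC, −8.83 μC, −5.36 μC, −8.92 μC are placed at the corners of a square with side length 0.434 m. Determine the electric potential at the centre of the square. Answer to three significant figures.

Electric potential is a scalar, so the contributions from each charge add algebraically: V = Σ kqᵢ/rᵢ.
The distance from each corner to the centre is a√2/2 = 0.307 m.
V = k[(-6.34×10⁻⁶)/(0.307) + (-8.83×10⁻⁶)/(0.307) + (-5.36×10⁻⁶)/(0.307) + (-8.92×10⁻⁶)/(0.307)] = -8.63×10⁵ V.

-8.63×10⁵ V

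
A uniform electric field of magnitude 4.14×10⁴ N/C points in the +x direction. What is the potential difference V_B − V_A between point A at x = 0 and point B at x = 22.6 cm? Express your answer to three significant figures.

-9360 V

In a uniform field, potential decreases in the direction of E: V_B − V_A = −E·Δx.
V_B − V_A = −(4.14×10⁴ V/m)(0.226 m) = -9360 V.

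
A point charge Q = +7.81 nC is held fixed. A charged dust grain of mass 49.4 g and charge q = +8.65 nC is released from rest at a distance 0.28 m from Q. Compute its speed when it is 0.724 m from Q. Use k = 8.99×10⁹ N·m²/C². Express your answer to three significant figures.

7.34×10⁻³ m/s

Only the electrostatic force acts, so mechanical energy is conserved: ½mv² = U₁ − U₂ = kQq(1/r₁ − 1/r₂).
U₁ − U₂ = (8.99×10⁹ N·m²/C²)(7.81×10⁻⁹ C)(8.65×10⁻⁹ C)(1/0.280 − 1/0.724) = 1.33×10⁻⁶ J.
v = √(2·1.33×10⁻⁶/0.0494) = 7.34×10⁻³ m/s.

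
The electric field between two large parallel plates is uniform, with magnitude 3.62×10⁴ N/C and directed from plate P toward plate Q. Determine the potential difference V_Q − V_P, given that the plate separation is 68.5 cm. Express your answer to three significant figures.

-2.48×10⁴ V

In a uniform field, potential decreases in the direction of E: ΔV = −E·d for a displacement d parallel to E.
Going from P to Q is a displacement of 68.5 cm along the field, so V_Q − V_P = −Ed = -2.48×10⁴ V.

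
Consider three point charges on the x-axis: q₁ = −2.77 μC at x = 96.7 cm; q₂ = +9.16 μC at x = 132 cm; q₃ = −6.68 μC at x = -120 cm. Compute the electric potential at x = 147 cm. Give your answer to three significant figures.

The total potential is the scalar sum of each charge's contribution, V = Σ kqᵢ/rᵢ.
Distances from the field point to each charge: r₁ = 0.503 m, r₂ = 0.150 m, r₃ = 2.67 m.
V = k[(-2.77×10⁻⁶)/(0.503) + (9.16×10⁻⁶)/(0.150) + (-6.68×10⁻⁶)/(2.67)] = 4.77×10⁵ V.

4.77×10⁵ V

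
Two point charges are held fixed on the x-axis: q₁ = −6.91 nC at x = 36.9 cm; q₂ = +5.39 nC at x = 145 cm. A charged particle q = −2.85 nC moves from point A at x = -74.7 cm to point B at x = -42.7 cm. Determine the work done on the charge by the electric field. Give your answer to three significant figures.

The work done by the electric force is W_field = −ΔU = −q(V_B − V_A) = q(V_A − V_B).
At A: distances to the source charges are 1.12 m, 2.20 m; V_A = Σ kqᵢ/rᵢ = -33.6 V.
At B: distances to the source charges are 0.796 m, 1.88 m; V_B = Σ kqᵢ/rᵢ = -52.2 V.
ΔV = V_B − V_A = -18.6 V.
W_field = −qΔV = −(-2.85×10⁻⁹ C)(-18.6 V) = -5.31×10⁻⁸ J.

-5.31×10⁻⁸ J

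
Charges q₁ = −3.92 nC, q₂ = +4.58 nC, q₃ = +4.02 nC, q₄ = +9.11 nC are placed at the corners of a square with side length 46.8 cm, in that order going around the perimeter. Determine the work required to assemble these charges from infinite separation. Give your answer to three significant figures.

The work to assemble the configuration equals its total potential energy, U = Σ kqᵢqⱼ/rᵢⱼ over all pairs.
The four side pairs have separation 0.468 m and the two diagonal pairs 0.662 m.
Summing all 6 pair terms gives U = 3.79×10⁻⁷ J.

3.79×10⁻⁷ J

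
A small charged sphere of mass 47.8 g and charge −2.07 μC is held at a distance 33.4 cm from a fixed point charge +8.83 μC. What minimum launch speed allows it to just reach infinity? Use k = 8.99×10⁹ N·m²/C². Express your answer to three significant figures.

To just escape, total mechanical energy must reach zero at infinity: ½mv²_min + U = 0, so ½mv²_min = −U = |kQq|/r.
|U| = |kQq|/r = (8.99×10⁹ N·m²/C²)(8.83×10⁻⁶)(2.07×10⁻⁶)/(0.334) = 0.492 J.
v_min = √(2|U|/m) = √(2·0.492/0.0478) = 4.54 m/s.

4.54 m/s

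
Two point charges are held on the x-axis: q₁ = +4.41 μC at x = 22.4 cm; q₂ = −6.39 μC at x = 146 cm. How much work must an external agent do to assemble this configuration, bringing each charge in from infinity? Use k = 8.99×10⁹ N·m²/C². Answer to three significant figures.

-0.205 J

The assembly work is the sum of pairwise potential energies, U = Σ_{i<j} kqᵢqⱼ/rᵢⱼ.
Pair separations: r₁₂ = 1.24 m.
U = (-0.205) = -0.205 J.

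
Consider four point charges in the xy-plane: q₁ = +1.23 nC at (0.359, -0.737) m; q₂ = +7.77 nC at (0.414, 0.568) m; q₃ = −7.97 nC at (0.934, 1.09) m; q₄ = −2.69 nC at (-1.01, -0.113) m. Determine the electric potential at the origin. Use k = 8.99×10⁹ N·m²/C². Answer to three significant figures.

39.2 V

The total potential is the scalar sum of each charge's contribution, V = Σ kqᵢ/rᵢ.
Distances from the field point to each charge: r₁ = 0.820 m, r₂ = 0.703 m, r₃ = 1.44 m, r₄ = 1.02 m.
V = k[(1.23×10⁻⁹)/(0.820) + (7.77×10⁻⁹)/(0.703) + (-7.97×10⁻⁹)/(1.44) + (-2.69×10⁻⁹)/(1.02)] = 39.2 V.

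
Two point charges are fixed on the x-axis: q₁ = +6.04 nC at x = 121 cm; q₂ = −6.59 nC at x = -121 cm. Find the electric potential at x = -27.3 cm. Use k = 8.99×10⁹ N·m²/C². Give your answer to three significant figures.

The total potential is the scalar sum of each charge's contribution, V = Σ kqᵢ/rᵢ.
Distances from the field point to each charge: r₁ = 1.48 m, r₂ = 0.937 m.
V = k[(6.04×10⁻⁹)/(1.48) + (-6.59×10⁻⁹)/(0.937)] = -26.6 V.

-26.6 V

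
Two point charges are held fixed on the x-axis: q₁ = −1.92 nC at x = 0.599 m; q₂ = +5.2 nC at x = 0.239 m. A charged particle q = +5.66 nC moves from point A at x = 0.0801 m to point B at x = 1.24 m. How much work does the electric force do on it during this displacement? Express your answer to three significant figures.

The work done by the electric force is W_field = −ΔU = −q(V_B − V_A) = q(V_A − V_B).
At A: distances to the source charges are 0.519 m, 0.159 m; V_A = Σ kqᵢ/rᵢ = 261 V.
At B: distances to the source charges are 0.641 m, 1.00 m; V_B = Σ kqᵢ/rᵢ = 19.8 V.
ΔV = V_B − V_A = -241 V.
W_field = −qΔV = −(5.66×10⁻⁹ C)(-241 V) = 1.36×10⁻⁶ J.

1.36×10⁻⁶ J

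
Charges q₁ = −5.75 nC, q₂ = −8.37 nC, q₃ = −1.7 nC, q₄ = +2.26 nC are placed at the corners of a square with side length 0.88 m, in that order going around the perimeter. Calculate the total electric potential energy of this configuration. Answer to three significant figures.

The work to assemble the configuration equals its total potential energy, U = Σ kqᵢqⱼ/rᵢⱼ over all pairs.
The four side pairs have separation 0.880 m and the two diagonal pairs 1.24 m.
Summing all 6 pair terms gives U = 3.99×10⁻⁷ J.

3.99×10⁻⁷ J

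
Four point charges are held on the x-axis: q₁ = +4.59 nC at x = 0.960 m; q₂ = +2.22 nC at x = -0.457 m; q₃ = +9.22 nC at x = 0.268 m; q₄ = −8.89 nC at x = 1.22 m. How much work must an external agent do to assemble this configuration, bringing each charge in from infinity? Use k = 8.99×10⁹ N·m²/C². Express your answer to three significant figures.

-1.42×10⁻⁶ J

The work to assemble the configuration equals its total potential energy, U = Σ kqᵢqⱼ/rᵢⱼ over all pairs.
Pair separations: r₁₂ = 1.42 m, r₁₃ = 0.692 m, r₁₄ = 0.260 m, r₂₃ = 0.725 m, r₂₄ = 1.68 m, r₃₄ = 0.952 m.
Summing all 6 pair terms gives U = -1.42×10⁻⁶ J.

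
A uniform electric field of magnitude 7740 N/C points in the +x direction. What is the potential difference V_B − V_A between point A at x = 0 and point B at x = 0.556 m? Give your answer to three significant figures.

In a uniform field, potential decreases in the direction of E: V_B − V_A = −E·Δx.
V_B − V_A = −(7740 V/m)(0.556 m) = -4300 V.

-4300 V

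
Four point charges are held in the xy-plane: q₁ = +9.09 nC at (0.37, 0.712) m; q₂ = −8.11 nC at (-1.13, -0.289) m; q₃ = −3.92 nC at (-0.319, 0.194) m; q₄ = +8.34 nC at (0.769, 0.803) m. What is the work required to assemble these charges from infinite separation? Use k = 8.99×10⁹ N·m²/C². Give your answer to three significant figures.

The work to assemble the configuration equals its total potential energy, U = Σ kqᵢqⱼ/rᵢⱼ over all pairs.
Pair separations: r₁₂ = 1.80 m, r₁₃ = 0.862 m, r₁₄ = 0.409 m, r₂₃ = 0.944 m, r₂₄ = 2.19 m, r₃₄ = 1.25 m.
Summing all 6 pair terms gives U = 7.16×10⁻⁷ J.

7.16×10⁻⁷ J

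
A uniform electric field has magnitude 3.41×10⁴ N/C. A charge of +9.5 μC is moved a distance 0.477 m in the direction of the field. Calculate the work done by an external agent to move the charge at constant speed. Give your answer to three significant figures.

-0.155 J

The potential change for a displacement 0.477 m in the direction of the field is ΔV = −Ed = -1.63×10⁴ V.
W_ext = qΔV = -0.155 J.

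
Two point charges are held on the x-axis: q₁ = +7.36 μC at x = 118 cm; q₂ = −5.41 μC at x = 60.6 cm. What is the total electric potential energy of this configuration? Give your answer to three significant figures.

-0.624 J

The assembly work is the sum of pairwise potential energies, U = Σ_{i<j} kqᵢqⱼ/rᵢⱼ.
Pair separations: r₁₂ = 0.574 m.
U = (-0.624) = -0.624 J.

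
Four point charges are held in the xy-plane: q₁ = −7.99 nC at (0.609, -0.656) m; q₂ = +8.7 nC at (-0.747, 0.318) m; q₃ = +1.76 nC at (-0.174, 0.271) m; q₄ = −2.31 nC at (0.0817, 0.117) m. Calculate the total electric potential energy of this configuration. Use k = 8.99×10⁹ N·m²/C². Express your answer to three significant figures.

The assembly work is the sum of pairwise potential energies, U = Σ_{i<j} kqᵢqⱼ/rᵢⱼ.
Pair separations: r₁₂ = 1.67 m, r₁₃ = 1.21 m, r₁₄ = 0.936 m, r₂₃ = 0.575 m, r₂₄ = 0.853 m, r₃₄ = 0.298 m.
Summing all 6 pair terms gives U = -3.96×10⁻⁷ J.

-3.96×10⁻⁷ J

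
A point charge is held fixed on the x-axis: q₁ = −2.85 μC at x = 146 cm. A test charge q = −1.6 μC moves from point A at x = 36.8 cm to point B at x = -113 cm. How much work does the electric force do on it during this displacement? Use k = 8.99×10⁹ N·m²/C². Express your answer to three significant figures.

0.0217 J

The work done by the electric force is W_field = −ΔU = −q(V_B − V_A) = q(V_A − V_B).
At A: distance to the source charge is 1.09 m; V_A = kq₁/r = -2.35×10⁴ V.
At B: distance to the source charge is 2.59 m; V_B = kq₁/r = -9890 V.
ΔV = V_B − V_A = 1.36×10⁴ V.
W_field = −qΔV = −(-1.60×10⁻⁶ C)(1.36×10⁴ V) = 0.0217 J.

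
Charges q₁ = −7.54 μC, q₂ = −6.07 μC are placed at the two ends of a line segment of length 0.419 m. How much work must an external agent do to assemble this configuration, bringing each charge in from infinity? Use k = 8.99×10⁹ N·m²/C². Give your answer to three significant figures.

The work to assemble the configuration equals its total potential energy, U = Σ kqᵢqⱼ/rᵢⱼ over all pairs.
The separation is r = 0.419 m.
U = (0.982) = 0.982 J.

0.982 J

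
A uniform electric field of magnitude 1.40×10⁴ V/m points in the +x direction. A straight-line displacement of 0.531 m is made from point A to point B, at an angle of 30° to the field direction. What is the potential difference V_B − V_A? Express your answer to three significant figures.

Only the component of displacement along E changes the potential: ΔV = −E·d·cosθ.
ΔV = −(1.40×10⁴ V/m)(0.531 m)cos30° = -6440 V.

-6440 V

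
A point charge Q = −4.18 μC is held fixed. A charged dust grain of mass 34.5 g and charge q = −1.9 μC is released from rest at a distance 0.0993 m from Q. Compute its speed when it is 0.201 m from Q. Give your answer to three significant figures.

4.59 m/s

Only the electrostatic force acts, so mechanical energy is conserved: ½mv² = U₁ − U₂ = kQq(1/r₁ − 1/r₂).
U₁ − U₂ = (8.99×10⁹ N·m²/C²)(-4.18×10⁻⁶ C)(-1.90×10⁻⁶ C)(1/0.0993 − 1/0.201) = 0.364 J.
v = √(2·0.364/0.0345) = 4.59 m/s.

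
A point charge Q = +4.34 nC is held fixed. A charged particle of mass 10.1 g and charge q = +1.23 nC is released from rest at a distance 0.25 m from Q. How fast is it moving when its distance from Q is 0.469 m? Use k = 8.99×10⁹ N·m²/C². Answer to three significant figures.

4.21×10⁻³ m/s

Only the electrostatic force acts, so mechanical energy is conserved: ½mv² = U₁ − U₂ = kQq(1/r₁ − 1/r₂).
U₁ − U₂ = (8.99×10⁹ N·m²/C²)(4.34×10⁻⁹ C)(1.23×10⁻⁹ C)(1/0.250 − 1/0.469) = 8.96×10⁻⁸ J.
v = √(2·8.96×10⁻⁸/0.0101) = 4.21×10⁻³ m/s.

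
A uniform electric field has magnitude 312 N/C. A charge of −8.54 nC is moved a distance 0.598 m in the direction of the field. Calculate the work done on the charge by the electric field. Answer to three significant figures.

The potential change for a displacement 0.598 m in the direction of the field is ΔV = −Ed = -187 V.
W_field = −qΔV = -1.59×10⁻⁶ J.

-1.59×10⁻⁶ J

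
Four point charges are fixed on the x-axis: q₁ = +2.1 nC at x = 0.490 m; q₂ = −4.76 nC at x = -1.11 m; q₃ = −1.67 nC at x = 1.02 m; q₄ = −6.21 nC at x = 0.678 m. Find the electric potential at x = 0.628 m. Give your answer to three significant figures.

Electric potential is a scalar, so the contributions from each charge add algebraically: V = Σ kqᵢ/rᵢ.
Distances from the field point to each charge: r₁ = 0.138 m, r₂ = 1.74 m, r₃ = 0.392 m, r₄ = 0.0500 m.
V = k[(2.10×10⁻⁹)/(0.138) + (-4.76×10⁻⁹)/(1.74) + (-1.67×10⁻⁹)/(0.392) + (-6.21×10⁻⁹)/(0.0500)] = -1040 V.

-1040 V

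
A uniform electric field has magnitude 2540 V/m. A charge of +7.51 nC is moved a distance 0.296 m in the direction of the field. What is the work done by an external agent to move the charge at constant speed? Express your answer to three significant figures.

The potential change for a displacement 0.296 m in the direction of the field is ΔV = −Ed = -752 V.
W_ext = qΔV = -5.65×10⁻⁶ J.

-5.65×10⁻⁶ J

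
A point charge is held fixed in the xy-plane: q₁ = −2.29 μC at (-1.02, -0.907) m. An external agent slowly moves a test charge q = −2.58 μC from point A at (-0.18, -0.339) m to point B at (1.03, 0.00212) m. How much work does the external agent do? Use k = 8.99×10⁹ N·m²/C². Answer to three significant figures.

For quasistatic motion the external work equals the change in potential energy: W_ext = qΔV = q(V_B − V_A).
At A: distance to the source charge is 1.01 m; V_A = kq₁/r = -2.03×10⁴ V.
At B: distance to the source charge is 2.24 m; V_B = kq₁/r = -9180 V.
ΔV = V_B − V_A = 1.11×10⁴ V.
W_ext = qΔV = (-2.58×10⁻⁶ C)(1.11×10⁴ V) = -0.0287 J.

-0.0287 J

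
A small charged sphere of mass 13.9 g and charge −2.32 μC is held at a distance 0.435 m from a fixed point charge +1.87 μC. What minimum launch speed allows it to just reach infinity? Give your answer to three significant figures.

3.59 m/s

To just escape, total mechanical energy must reach zero at infinity: ½mv²_min + U = 0, so ½mv²_min = −U = |kQq|/r.
|U| = |kQq|/r = (8.99×10⁹ N·m²/C²)(1.87×10⁻⁶)(2.32×10⁻⁶)/(0.435) = 0.0897 J.
v_min = √(2|U|/m) = √(2·0.0897/0.0139) = 3.59 m/s.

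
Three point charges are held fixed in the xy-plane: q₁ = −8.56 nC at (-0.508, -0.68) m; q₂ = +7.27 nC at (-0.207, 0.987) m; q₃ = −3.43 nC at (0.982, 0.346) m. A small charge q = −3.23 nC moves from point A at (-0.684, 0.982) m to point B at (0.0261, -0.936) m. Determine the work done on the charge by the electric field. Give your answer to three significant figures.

The work done by the electric force is W_field = −ΔU = −q(V_B − V_A) = q(V_A − V_B).
At A: distances to the source charges are 1.67 m, 0.477 m, 1.78 m; V_A = Σ kqᵢ/rᵢ = 73.7 V.
At B: distances to the source charges are 0.592 m, 1.94 m, 1.60 m; V_B = Σ kqᵢ/rᵢ = -115 V.
ΔV = V_B − V_A = -189 V.
W_field = −qΔV = −(-3.23×10⁻⁹ C)(-189 V) = -6.11×10⁻⁷ J.

-6.11×10⁻⁷ J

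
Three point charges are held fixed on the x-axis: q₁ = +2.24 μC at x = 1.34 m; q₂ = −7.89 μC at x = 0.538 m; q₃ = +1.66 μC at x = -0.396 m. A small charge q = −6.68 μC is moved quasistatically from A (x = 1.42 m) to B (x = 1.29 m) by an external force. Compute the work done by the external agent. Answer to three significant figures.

For quasistatic motion the external work equals the change in potential energy: W_ext = qΔV = q(V_B − V_A).
At A: distances to the source charges are 0.0800 m, 0.882 m, 1.82 m; V_A = Σ kqᵢ/rᵢ = 1.80×10⁵ V.
At B: distances to the source charges are 0.0500 m, 0.752 m, 1.69 m; V_B = Σ kqᵢ/rᵢ = 3.17×10⁵ V.
ΔV = V_B − V_A = 1.38×10⁵ V.
W_ext = qΔV = (-6.68×10⁻⁶ C)(1.38×10⁵ V) = -0.920 J.

-0.920 J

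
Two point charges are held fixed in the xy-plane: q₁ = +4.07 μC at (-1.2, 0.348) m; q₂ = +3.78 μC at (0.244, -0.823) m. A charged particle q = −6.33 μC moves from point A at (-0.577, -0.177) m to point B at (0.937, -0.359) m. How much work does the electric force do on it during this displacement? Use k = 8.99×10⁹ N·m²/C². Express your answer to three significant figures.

The work done by the electric force is W_field = −ΔU = −q(V_B − V_A) = q(V_A − V_B).
At A: distances to the source charges are 0.815 m, 1.04 m; V_A = Σ kqᵢ/rᵢ = 7.74×10⁴ V.
At B: distances to the source charges are 2.25 m, 0.834 m; V_B = Σ kqᵢ/rᵢ = 5.70×10⁴ V.
ΔV = V_B − V_A = -2.04×10⁴ V.
W_field = −qΔV = −(-6.33×10⁻⁶ C)(-2.04×10⁴ V) = -0.129 J.

-0.129 J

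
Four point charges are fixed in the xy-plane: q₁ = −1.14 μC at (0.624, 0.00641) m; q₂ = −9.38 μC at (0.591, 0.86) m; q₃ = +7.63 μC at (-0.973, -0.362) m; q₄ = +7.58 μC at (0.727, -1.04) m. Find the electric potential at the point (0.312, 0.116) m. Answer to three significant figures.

Electric potential is a scalar, so the contributions from each charge add algebraically: V = Σ kqᵢ/rᵢ.
Distances from the field point to each charge: r₁ = 0.331 m, r₂ = 0.795 m, r₃ = 1.37 m, r₄ = 1.23 m.
V = k[(-1.14×10⁻⁶)/(0.331) + (-9.38×10⁻⁶)/(0.795) + (7.63×10⁻⁶)/(1.37) + (7.58×10⁻⁶)/(1.23)] = -3.16×10⁴ V.

-3.16×10⁴ V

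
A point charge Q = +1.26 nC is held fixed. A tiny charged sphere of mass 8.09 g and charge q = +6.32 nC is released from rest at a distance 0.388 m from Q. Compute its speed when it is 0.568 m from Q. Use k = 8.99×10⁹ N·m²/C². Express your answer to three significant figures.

Only the electrostatic force acts, so mechanical energy is conserved: ½mv² = U₁ − U₂ = kQq(1/r₁ − 1/r₂).
U₁ − U₂ = (8.99×10⁹ N·m²/C²)(1.26×10⁻⁹ C)(6.32×10⁻⁹ C)(1/0.388 − 1/0.568) = 5.85×10⁻⁸ J.
v = √(2·5.85×10⁻⁸/8.09×10⁻³) = 3.80×10⁻³ m/s.

3.80×10⁻³ m/s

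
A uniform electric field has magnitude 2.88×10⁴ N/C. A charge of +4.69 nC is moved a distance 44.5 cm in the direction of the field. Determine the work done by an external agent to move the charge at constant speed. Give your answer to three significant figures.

The potential change for a displacement 44.5 cm in the direction of the field is ΔV = −Ed = -1.28×10⁴ V.
W_ext = qΔV = -6.01×10⁻⁵ J.

-6.01×10⁻⁵ J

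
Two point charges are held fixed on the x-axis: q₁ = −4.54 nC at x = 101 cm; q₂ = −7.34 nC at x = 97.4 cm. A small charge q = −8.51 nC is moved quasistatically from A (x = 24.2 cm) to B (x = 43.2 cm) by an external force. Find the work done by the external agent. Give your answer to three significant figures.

4.18×10⁻⁷ J

For quasistatic motion the external work equals the change in potential energy: W_ext = qΔV = q(V_B − V_A).
At A: distances to the source charges are 0.768 m, 0.732 m; V_A = Σ kqᵢ/rᵢ = -143 V.
At B: distances to the source charges are 0.578 m, 0.542 m; V_B = Σ kqᵢ/rᵢ = -192 V.
ΔV = V_B − V_A = -49.1 V.
W_ext = qΔV = (-8.51×10⁻⁹ C)(-49.1 V) = 4.18×10⁻⁷ J.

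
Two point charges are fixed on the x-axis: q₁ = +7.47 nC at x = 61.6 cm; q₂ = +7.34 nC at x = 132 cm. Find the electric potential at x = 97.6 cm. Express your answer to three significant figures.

The total potential is the scalar sum of each charge's contribution, V = Σ kqᵢ/rᵢ.
Distances from the field point to each charge: r₁ = 0.360 m, r₂ = 0.344 m.
V = k[(7.47×10⁻⁹)/(0.360) + (7.34×10⁻⁹)/(0.344)] = 378 V.

378 V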